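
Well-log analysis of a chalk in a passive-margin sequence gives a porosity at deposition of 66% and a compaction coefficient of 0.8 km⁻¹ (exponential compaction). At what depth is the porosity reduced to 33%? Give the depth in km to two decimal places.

Invert Athy's law: z = ln(φ₀/φ) / k
z = ln(0.66/0.33) / 0.8 = ln(2) / 0.8 = 0.6931 / 0.8 = 0.866 km

0.87 km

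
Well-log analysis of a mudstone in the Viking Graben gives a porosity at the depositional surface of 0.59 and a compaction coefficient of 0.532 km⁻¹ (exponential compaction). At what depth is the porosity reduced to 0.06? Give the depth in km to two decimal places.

Invert Athy's law: d = ln(phi₀/phi) / k
d = ln(0.59/0.06) / 0.532 = ln(9.833) / 0.532 = 2.2858 / 0.532 = 4.297 km

4.30 km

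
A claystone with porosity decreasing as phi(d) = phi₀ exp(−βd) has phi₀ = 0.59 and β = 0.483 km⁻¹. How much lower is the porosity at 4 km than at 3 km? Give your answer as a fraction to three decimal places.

phi(3) = 0.59·e^(−0.483×3) = 0.1385
phi(4) = 0.59·e^(−0.483×4) = 0.0855
Δphi = 0.1385 − 0.0855 = 0.0531

0.053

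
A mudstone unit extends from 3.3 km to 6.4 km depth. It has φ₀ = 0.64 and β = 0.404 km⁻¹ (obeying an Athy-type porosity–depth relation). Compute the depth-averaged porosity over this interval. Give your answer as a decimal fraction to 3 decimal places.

⟨φ⟩ = (1/(d₂−d₁)) ∫ φ₀ e^(−βd) dd = φ₀·(e^(−β·d₁) − e^(−β·d₂)) / (β·(d₂−d₁))
e^(−0.404×3.3) = 0.2636; e^(−0.404×6.4) = 0.0754
⟨φ⟩ = 0.64 × (0.2636 − 0.0754) / (0.404 × 3.1) = 0.64 × 0.1503 = 0.0962

0.096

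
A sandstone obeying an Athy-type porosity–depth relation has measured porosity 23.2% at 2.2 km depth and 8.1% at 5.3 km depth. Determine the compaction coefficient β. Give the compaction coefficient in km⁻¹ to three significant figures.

0.339 km⁻¹

Athy: φ(d) = φ₀ e^(−βd) ⇒ φ₁/φ₂ = e^{β(d₂−d₁)} ⇒ β = ln(φ₁/φ₂)/(d₂−d₁)
β = ln(0.232/0.081) / (5.3 − 2.2) = ln(2.864) / 3.1 = 1.0523 / 3.1 = 0.3394 km⁻¹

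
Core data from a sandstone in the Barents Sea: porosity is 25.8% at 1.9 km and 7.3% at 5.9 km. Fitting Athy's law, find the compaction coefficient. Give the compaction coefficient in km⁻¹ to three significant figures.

Athy: phi(Z) = phi₀ e^(−βZ) ⇒ phi₁/phi₂ = e^{β(Z₂−Z₁)} ⇒ β = ln(phi₁/phi₂)/(Z₂−Z₁)
β = ln(0.258/0.073) / (5.9 − 1.9) = ln(3.534) / 4 = 1.2625 / 4 = 0.3156 km⁻¹

0.316 km⁻¹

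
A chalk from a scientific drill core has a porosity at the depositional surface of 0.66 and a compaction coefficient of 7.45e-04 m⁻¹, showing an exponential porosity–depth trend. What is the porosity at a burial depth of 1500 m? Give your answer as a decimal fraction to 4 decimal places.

0.2159

Working in km (1 km = 1000 m; β in km⁻¹ = β in m⁻¹ × 1000):
phi = phi₀·exp(−β·z) = 0.66 × exp(−0.745 × 1.5) = 0.66 × exp(−1.117)
  = 0.66 × 0.3271 = 0.2159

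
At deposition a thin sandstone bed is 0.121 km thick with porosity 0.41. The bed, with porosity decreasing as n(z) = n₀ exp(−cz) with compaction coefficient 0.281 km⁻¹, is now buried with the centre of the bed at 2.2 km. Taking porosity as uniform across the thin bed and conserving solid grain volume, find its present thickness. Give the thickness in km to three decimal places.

Porosity at 2.2 km: n = 0.41·exp(−0.281×2.2) = 0.2210
Solid-volume conservation: h(1−n) = h₀(1−n₀) ⇒ h = h₀·(1−n₀)/(1−n)
h = 0.121 × (1 − 0.41)/(1 − 0.2210) = 0.121 × 0.7573 = 0.0916 km

0.092 km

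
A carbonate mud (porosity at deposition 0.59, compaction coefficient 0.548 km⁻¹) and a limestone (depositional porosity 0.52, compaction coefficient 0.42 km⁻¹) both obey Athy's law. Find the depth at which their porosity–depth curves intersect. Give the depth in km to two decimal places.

0.99 km

Set φ₀ₐ e^(−cₐZ) = φ₀ᵦ e^(−cᵦZ) ⇒ ln(φ₀ₐ/φ₀ᵦ) = (cₐ − cᵦ)·Z
Z = ln(0.59/0.52) / (0.548 − 0.42) = 0.1263 / 0.128 = 0.987 km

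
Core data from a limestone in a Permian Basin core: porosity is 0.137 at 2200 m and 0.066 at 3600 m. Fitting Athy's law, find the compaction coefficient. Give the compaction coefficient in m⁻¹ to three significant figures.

0.000522 m⁻¹

Working in km (1 km = 1000 m; k in km⁻¹ = k in m⁻¹ × 1000):
Athy: φ(d) = φ₀ e^(−kd) ⇒ φ₁/φ₂ = e^{k(d₂−d₁)} ⇒ k = ln(φ₁/φ₂)/(d₂−d₁)
k = ln(0.137/0.066) / (3.6 − 2.2) = ln(2.076) / 1.4 = 0.7303 / 1.4 = 0.5217 km⁻¹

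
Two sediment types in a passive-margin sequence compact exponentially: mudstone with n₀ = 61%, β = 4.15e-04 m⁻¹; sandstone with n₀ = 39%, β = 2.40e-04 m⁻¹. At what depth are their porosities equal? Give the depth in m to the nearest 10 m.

Working in km (1 km = 1000 m; β in km⁻¹ = β in m⁻¹ × 1000):
Set n₀ₐ e^(−βₐZ) = n₀ᵦ e^(−βᵦZ) ⇒ ln(n₀ₐ/n₀ᵦ) = (βₐ − βᵦ)·Z
Z = ln(0.61/0.39) / (0.415 − 0.24) = 0.4473 / 0.175 = 2.556 km

2560 m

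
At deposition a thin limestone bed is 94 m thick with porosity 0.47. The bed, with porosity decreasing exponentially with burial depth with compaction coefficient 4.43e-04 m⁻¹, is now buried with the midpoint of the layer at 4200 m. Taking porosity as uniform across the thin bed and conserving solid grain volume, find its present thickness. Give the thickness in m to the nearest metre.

54 m

Working in km (1 km = 1000 m; c in km⁻¹ = c in m⁻¹ × 1000):
Porosity at 4.2 km: phi = 0.47·exp(−0.443×4.2) = 0.0731
Solid-volume conservation: h(1−phi) = h₀(1−phi₀) ⇒ h = h₀·(1−phi₀)/(1−phi)
h = 0.094 × (1 − 0.47)/(1 − 0.0731) = 0.094 × 0.5718 = 0.0538 km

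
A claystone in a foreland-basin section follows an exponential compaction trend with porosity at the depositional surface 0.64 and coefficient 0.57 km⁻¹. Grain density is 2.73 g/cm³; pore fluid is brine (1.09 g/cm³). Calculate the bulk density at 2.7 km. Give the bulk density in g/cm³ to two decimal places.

2.50 g/cm³

Porosity at depth: n = 0.64·exp(−0.57×2.7) = 0.64×0.2146 = 0.1373
Bulk density: ρ_b = (1−n)ρ_g + n·ρ_f = 0.8627×2.73 + 0.1373×1.09
       = 2.355 + 0.150 = 2.505 g/cm³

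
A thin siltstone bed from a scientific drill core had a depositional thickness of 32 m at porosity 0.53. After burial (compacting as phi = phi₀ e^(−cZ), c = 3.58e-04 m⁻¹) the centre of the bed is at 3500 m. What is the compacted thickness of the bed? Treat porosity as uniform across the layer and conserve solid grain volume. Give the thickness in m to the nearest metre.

18 m

Working in km (1 km = 1000 m; c in km⁻¹ = c in m⁻¹ × 1000):
Porosity at 3.5 km: phi = 0.53·exp(−0.358×3.5) = 0.1514
Solid-volume conservation: h(1−phi) = h₀(1−phi₀) ⇒ h = h₀·(1−phi₀)/(1−phi)
h = 0.032 × (1 − 0.53)/(1 − 0.1514) = 0.032 × 0.5538 = 0.0177 km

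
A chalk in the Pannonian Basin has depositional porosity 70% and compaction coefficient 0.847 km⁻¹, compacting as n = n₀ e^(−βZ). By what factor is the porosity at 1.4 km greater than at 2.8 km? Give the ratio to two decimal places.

n(Z₁)/n(Z₂) = e^(−β·Z₁)/e^(−β·Z₂) = e^{β(Z₂−Z₁)}
= exp(0.847 × 1.4) = exp(1.186) = 3.2733

3.27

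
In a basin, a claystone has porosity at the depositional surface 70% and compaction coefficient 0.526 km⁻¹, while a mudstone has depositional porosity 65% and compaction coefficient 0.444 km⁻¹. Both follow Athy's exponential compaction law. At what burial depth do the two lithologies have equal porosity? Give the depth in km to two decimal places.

Set phi₀ₐ e^(−kₐZ) = phi₀ᵦ e^(−kᵦZ) ⇒ ln(phi₀ₐ/phi₀ᵦ) = (kₐ − kᵦ)·Z
Z = ln(0.7/0.65) / (0.526 − 0.444) = 0.0741 / 0.082 = 0.904 km

0.90 km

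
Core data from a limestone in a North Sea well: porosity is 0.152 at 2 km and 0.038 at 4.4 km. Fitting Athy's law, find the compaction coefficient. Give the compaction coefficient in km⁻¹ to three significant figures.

Athy: phi(d) = phi₀ e^(−βd) ⇒ phi₁/phi₂ = e^{β(d₂−d₁)} ⇒ β = ln(phi₁/phi₂)/(d₂−d₁)
β = ln(0.152/0.038) / (4.4 − 2) = ln(4) / 2.4 = 1.3863 / 2.4 = 0.5776 km⁻¹

0.578 km⁻¹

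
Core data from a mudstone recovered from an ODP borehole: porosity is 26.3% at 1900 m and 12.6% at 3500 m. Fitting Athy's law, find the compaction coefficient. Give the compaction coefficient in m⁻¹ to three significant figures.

0.000460 m⁻¹

Working in km (1 km = 1000 m; k in km⁻¹ = k in m⁻¹ × 1000):
Athy: φ(z) = φ₀ e^(−kz) ⇒ φ₁/φ₂ = e^{k(z₂−z₁)} ⇒ k = ln(φ₁/φ₂)/(z₂−z₁)
k = ln(0.263/0.126) / (3.5 − 1.9) = ln(2.087) / 1.6 = 0.7359 / 1.6 = 0.4599 km⁻¹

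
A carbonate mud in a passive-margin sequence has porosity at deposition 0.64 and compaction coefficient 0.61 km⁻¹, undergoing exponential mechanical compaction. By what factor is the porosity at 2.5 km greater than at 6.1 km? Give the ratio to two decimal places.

phi(d₁)/phi(d₂) = e^(−k·d₁)/e^(−k·d₂) = e^{k(d₂−d₁)}
= exp(0.61 × 3.6) = exp(2.196) = 8.9890

8.99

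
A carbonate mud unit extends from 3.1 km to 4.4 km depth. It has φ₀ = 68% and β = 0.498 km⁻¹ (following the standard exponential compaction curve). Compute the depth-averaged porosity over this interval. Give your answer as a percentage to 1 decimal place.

⟨φ⟩ = (1/(d₂−d₁)) ∫ φ₀ e^(−βd) dd = φ₀·(e^(−β·d₁) − e^(−β·d₂)) / (β·(d₂−d₁))
e^(−0.498×3.1) = 0.2136; e^(−0.498×4.4) = 0.1118
⟨φ⟩ = 0.68 × (0.2136 − 0.1118) / (0.498 × 1.3) = 0.68 × 0.1572 = 0.1069

10.7%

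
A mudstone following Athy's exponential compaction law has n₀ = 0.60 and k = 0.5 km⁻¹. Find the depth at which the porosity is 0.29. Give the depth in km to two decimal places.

1.45 km

Invert Athy's law: z = ln(n₀/n) / k
z = ln(0.6/0.29) / 0.5 = ln(2.069) / 0.5 = 0.7270 / 0.5 = 1.454 km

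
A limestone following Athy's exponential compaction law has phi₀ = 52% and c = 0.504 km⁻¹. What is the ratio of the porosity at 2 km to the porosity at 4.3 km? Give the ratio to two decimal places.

phi(z₁)/phi(z₂) = e^(−c·z₁)/e^(−c·z₂) = e^{c(z₂−z₁)}
= exp(0.504 × 2.3) = exp(1.159) = 3.1874

3.19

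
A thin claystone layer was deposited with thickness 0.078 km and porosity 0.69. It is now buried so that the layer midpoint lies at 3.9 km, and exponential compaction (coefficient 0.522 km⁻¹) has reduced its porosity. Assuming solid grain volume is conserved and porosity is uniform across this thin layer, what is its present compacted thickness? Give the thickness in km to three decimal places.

0.027 km

Porosity at 3.9 km: φ = 0.69·exp(−0.522×3.9) = 0.0901
Solid-volume conservation: h(1−φ) = h₀(1−φ₀) ⇒ h = h₀·(1−φ₀)/(1−φ)
h = 0.078 × (1 − 0.69)/(1 − 0.0901) = 0.078 × 0.3407 = 0.0266 km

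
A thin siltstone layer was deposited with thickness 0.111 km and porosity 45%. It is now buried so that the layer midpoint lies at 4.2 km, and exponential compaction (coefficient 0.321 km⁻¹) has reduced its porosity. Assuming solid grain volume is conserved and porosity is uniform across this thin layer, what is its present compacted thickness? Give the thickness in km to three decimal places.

0.069 km

Porosity at 4.2 km: phi = 0.45·exp(−0.321×4.2) = 0.1169
Solid-volume conservation: h(1−phi) = h₀(1−phi₀) ⇒ h = h₀·(1−phi₀)/(1−phi)
h = 0.111 × (1 − 0.45)/(1 − 0.1169) = 0.111 × 0.6228 = 0.0691 km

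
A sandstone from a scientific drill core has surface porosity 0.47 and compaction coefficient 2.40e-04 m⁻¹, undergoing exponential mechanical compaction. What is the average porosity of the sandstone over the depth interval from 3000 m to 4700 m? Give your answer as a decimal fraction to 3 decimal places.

0.188

Working in km (1 km = 1000 m; c in km⁻¹ = c in m⁻¹ × 1000):
⟨n⟩ = (1/(d₂−d₁)) ∫ n₀ e^(−cd) dd = n₀·(e^(−c·d₁) − e^(−c·d₂)) / (c·(d₂−d₁))
e^(−0.24×3) = 0.4868; e^(−0.24×4.7) = 0.3237
⟨n⟩ = 0.47 × (0.4868 − 0.3237) / (0.24 × 1.7) = 0.47 × 0.3997 = 0.1879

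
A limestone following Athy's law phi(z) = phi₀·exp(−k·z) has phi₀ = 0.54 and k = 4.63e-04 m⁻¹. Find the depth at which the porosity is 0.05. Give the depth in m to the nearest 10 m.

Working in km (1 km = 1000 m; k in km⁻¹ = k in m⁻¹ × 1000):
Invert Athy's law: z = ln(phi₀/phi) / k
z = ln(0.54/0.05) / 0.463 = ln(10.8) / 0.463 = 2.3795 / 0.463 = 5.139 km

5140 m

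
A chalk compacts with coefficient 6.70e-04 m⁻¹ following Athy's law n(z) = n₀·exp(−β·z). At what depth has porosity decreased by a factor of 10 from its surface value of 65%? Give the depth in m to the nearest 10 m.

3440 m

Working in km (1 km = 1000 m; β in km⁻¹ = β in m⁻¹ × 1000):
n/n₀ = 1/10 ⇒ exp(−β·z) = 1/10 ⇒ z = ln(10) / β
z = 2.3026 / 0.67 = 3.437 km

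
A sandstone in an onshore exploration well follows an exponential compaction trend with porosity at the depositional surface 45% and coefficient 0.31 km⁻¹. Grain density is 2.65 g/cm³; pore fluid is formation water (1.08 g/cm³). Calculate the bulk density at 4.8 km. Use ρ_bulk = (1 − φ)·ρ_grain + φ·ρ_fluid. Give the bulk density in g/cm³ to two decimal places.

Porosity at depth: n = 0.45·exp(−0.31×4.8) = 0.45×0.2258 = 0.1016
Bulk density: ρ_b = (1−n)ρ_g + n·ρ_f = 0.8984×2.65 + 0.1016×1.08
       = 2.381 + 0.110 = 2.490 g/cm³

2.49 g/cm³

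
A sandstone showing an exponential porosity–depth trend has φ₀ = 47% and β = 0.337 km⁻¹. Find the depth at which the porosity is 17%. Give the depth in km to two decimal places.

3.02 km

Invert Athy's law: z = ln(φ₀/φ) / β
z = ln(0.47/0.17) / 0.337 = ln(2.765) / 0.337 = 1.0169 / 0.337 = 3.018 km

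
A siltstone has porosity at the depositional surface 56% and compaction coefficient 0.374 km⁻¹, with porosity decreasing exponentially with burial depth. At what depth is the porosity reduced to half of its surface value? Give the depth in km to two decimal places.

n/n₀ = 1/2 ⇒ exp(−k·d) = 1/2 ⇒ d = ln(2) / k
d = 0.6931 / 0.374 = 1.853 km

1.85 km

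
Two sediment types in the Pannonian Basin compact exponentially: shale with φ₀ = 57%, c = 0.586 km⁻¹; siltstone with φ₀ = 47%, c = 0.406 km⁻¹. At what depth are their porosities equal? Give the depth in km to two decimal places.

Set φ₀ₐ e^(−cₐZ) = φ₀ᵦ e^(−cᵦZ) ⇒ ln(φ₀ₐ/φ₀ᵦ) = (cₐ − cᵦ)·Z
Z = ln(0.57/0.47) / (0.586 − 0.406) = 0.1929 / 0.18 = 1.072 km

1.07 km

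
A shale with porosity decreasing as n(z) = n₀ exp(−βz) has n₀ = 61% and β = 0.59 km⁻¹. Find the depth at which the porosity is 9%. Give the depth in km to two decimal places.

Invert Athy's law: z = ln(n₀/n) / β
z = ln(0.61/0.09) / 0.59 = ln(6.778) / 0.59 = 1.9136 / 0.59 = 3.243 km

3.24 km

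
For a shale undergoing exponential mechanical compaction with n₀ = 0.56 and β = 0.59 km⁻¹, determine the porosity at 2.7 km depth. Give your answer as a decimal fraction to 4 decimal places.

0.1139

n = n₀·exp(−β·d) = 0.56 × exp(−0.59 × 2.7) = 0.56 × exp(−1.593)
  = 0.56 × 0.2033 = 0.1139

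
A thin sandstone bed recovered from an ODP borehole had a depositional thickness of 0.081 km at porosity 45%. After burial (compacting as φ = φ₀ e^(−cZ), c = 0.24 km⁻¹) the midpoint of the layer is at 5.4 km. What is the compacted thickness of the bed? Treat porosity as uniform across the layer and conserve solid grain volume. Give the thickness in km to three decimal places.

Porosity at 5.4 km: φ = 0.45·exp(−0.24×5.4) = 0.1231
Solid-volume conservation: h(1−φ) = h₀(1−φ₀) ⇒ h = h₀·(1−φ₀)/(1−φ)
h = 0.081 × (1 − 0.45)/(1 − 0.1231) = 0.081 × 0.6272 = 0.0508 km

0.051 km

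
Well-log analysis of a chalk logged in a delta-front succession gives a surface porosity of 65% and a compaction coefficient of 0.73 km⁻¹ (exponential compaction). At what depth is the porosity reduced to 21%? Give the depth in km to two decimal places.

1.55 km

Invert Athy's law: d = ln(n₀/n) / β
d = ln(0.65/0.21) / 0.73 = ln(3.095) / 0.73 = 1.1299 / 0.73 = 1.548 km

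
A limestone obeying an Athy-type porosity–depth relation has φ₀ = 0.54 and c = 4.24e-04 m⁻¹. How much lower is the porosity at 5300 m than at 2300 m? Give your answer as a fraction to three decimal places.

Working in km (1 km = 1000 m; c in km⁻¹ = c in m⁻¹ × 1000):
φ(2.3) = 0.54·e^(−0.424×2.3) = 0.2036
φ(5.3) = 0.54·e^(−0.424×5.3) = 0.0571
Δφ = 0.2036 − 0.0571 = 0.1466

0.147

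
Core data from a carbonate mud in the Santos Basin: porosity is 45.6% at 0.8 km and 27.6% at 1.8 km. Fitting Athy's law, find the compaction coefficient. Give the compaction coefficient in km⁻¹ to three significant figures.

0.502 km⁻¹

Athy: φ(d) = φ₀ e^(−cd) ⇒ φ₁/φ₂ = e^{c(d₂−d₁)} ⇒ c = ln(φ₁/φ₂)/(d₂−d₁)
c = ln(0.456/0.276) / (1.8 − 0.8) = ln(1.652) / 1 = 0.5021 / 1 = 0.5021 km⁻¹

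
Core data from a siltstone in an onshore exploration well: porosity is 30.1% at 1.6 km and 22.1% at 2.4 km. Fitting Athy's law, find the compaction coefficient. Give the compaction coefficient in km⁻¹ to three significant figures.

Athy: phi(Z) = phi₀ e^(−βZ) ⇒ phi₁/phi₂ = e^{β(Z₂−Z₁)} ⇒ β = ln(phi₁/phi₂)/(Z₂−Z₁)
β = ln(0.301/0.221) / (2.4 − 1.6) = ln(1.362) / 0.8 = 0.3089 / 0.8 = 0.3862 km⁻¹

0.386 km⁻¹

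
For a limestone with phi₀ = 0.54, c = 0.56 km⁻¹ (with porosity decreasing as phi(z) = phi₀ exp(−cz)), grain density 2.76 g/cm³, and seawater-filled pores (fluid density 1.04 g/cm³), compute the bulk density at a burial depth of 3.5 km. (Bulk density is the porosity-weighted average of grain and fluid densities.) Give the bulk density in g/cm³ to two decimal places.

2.63 g/cm³

Porosity at depth: phi = 0.54·exp(−0.56×3.5) = 0.54×0.1409 = 0.0761
Bulk density: ρ_b = (1−phi)ρ_g + phi·ρ_f = 0.9239×2.76 + 0.0761×1.04
       = 2.550 + 0.079 = 2.629 g/cm³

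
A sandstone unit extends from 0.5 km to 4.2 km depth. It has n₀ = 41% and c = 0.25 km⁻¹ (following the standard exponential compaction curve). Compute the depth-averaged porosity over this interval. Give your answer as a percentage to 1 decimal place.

23.6%

⟨n⟩ = (1/(Z₂−Z₁)) ∫ n₀ e^(−cZ) dZ = n₀·(e^(−c·Z₁) − e^(−c·Z₂)) / (c·(Z₂−Z₁))
e^(−0.25×0.5) = 0.8825; e^(−0.25×4.2) = 0.3499
⟨n⟩ = 0.41 × (0.8825 − 0.3499) / (0.25 × 3.7) = 0.41 × 0.5757 = 0.2361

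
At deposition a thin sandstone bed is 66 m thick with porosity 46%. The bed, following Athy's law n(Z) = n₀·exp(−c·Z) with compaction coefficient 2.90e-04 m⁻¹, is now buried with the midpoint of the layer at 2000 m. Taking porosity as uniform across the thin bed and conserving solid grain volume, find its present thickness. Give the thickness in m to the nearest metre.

48 m

Working in km (1 km = 1000 m; c in km⁻¹ = c in m⁻¹ × 1000):
Porosity at 2 km: n = 0.46·exp(−0.29×2) = 0.2576
Solid-volume conservation: h(1−n) = h₀(1−n₀) ⇒ h = h₀·(1−n₀)/(1−n)
h = 0.066 × (1 − 0.46)/(1 − 0.2576) = 0.066 × 0.7273 = 0.0480 km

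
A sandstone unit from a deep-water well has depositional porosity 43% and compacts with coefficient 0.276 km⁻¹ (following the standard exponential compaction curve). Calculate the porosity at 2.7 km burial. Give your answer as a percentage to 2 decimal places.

20.41%

φ = φ₀·exp(−k·d) = 0.43 × exp(−0.276 × 2.7) = 0.43 × exp(−0.7452)
  = 0.43 × 0.4746 = 0.2041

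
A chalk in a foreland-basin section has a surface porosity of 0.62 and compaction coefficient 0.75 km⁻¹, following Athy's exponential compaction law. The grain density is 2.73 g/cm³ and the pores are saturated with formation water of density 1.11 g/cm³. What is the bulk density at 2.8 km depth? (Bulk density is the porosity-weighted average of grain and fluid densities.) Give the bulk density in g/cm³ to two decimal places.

Porosity at depth: φ = 0.62·exp(−0.75×2.8) = 0.62×0.1225 = 0.0759
Bulk density: ρ_b = (1−φ)ρ_g + φ·ρ_f = 0.9241×2.73 + 0.0759×1.11
       = 2.523 + 0.084 = 2.607 g/cm³

2.61 g/cm³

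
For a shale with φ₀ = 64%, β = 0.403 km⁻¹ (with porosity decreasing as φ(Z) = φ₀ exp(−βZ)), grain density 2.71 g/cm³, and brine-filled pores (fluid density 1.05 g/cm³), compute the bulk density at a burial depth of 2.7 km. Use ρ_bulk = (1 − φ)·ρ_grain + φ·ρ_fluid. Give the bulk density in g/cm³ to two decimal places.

Porosity at depth: φ = 0.64·exp(−0.403×2.7) = 0.64×0.3369 = 0.2156
Bulk density: ρ_b = (1−φ)ρ_g + φ·ρ_f = 0.7844×2.71 + 0.2156×1.05
       = 2.126 + 0.226 = 2.352 g/cm³

2.35 g/cm³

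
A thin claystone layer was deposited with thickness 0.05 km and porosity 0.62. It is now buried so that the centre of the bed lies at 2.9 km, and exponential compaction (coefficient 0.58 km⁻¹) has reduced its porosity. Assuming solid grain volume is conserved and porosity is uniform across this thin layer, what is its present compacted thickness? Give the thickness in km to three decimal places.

0.021 km

Porosity at 2.9 km: n = 0.62·exp(−0.58×2.9) = 0.1153
Solid-volume conservation: h(1−n) = h₀(1−n₀) ⇒ h = h₀·(1−n₀)/(1−n)
h = 0.05 × (1 − 0.62)/(1 − 0.1153) = 0.05 × 0.4295 = 0.0215 km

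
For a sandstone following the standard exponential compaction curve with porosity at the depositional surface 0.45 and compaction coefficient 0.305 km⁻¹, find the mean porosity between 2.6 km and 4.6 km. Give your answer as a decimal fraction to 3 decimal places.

0.152

⟨phi⟩ = (1/(Z₂−Z₁)) ∫ phi₀ e^(−cZ) dZ = phi₀·(e^(−c·Z₁) − e^(−c·Z₂)) / (c·(Z₂−Z₁))
e^(−0.305×2.6) = 0.4525; e^(−0.305×4.6) = 0.2459
⟨phi⟩ = 0.45 × (0.4525 − 0.2459) / (0.305 × 2) = 0.45 × 0.3387 = 0.1524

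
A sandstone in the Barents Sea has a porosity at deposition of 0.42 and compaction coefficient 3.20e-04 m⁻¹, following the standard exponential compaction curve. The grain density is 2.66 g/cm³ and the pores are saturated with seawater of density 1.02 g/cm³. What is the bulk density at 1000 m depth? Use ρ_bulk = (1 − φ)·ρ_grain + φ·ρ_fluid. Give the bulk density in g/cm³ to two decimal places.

Working in km (1 km = 1000 m; β in km⁻¹ = β in m⁻¹ × 1000):
Porosity at depth: φ = 0.42·exp(−0.32×1) = 0.42×0.7261 = 0.3050
Bulk density: ρ_b = (1−φ)ρ_g + φ·ρ_f = 0.6950×2.66 + 0.3050×1.02
       = 1.849 + 0.311 = 2.160 g/cm³

2.16 g/cm³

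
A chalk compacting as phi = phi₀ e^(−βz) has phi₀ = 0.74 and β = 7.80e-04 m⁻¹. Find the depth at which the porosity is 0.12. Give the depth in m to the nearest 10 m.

Working in km (1 km = 1000 m; β in km⁻¹ = β in m⁻¹ × 1000):
Invert Athy's law: z = ln(phi₀/phi) / β
z = ln(0.74/0.12) / 0.78 = ln(6.167) / 0.78 = 1.8192 / 0.78 = 2.332 km

2330 m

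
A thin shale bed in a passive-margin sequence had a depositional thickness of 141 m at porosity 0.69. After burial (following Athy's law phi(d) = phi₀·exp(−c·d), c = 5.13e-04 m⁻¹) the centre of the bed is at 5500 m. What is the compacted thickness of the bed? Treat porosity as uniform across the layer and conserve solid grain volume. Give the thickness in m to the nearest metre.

46 m

Working in km (1 km = 1000 m; c in km⁻¹ = c in m⁻¹ × 1000):
Porosity at 5.5 km: phi = 0.69·exp(−0.513×5.5) = 0.0411
Solid-volume conservation: h(1−phi) = h₀(1−phi₀) ⇒ h = h₀·(1−phi₀)/(1−phi)
h = 0.141 × (1 − 0.69)/(1 − 0.0411) = 0.141 × 0.3233 = 0.0456 km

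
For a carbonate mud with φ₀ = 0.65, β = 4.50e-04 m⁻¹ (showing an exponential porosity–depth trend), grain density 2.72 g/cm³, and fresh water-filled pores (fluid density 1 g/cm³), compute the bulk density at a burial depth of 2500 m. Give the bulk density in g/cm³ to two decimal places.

2.36 g/cm³

Working in km (1 km = 1000 m; β in km⁻¹ = β in m⁻¹ × 1000):
Porosity at depth: φ = 0.65·exp(−0.45×2.5) = 0.65×0.3247 = 0.2110
Bulk density: ρ_b = (1−φ)ρ_g + φ·ρ_f = 0.7890×2.72 + 0.2110×1
       = 2.146 + 0.211 = 2.357 g/cm³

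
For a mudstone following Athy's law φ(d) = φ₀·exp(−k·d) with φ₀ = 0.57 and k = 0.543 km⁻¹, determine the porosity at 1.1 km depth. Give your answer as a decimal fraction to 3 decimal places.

0.314

φ = φ₀·exp(−k·d) = 0.57 × exp(−0.543 × 1.1) = 0.57 × exp(−0.5973)
  = 0.57 × 0.5503 = 0.3137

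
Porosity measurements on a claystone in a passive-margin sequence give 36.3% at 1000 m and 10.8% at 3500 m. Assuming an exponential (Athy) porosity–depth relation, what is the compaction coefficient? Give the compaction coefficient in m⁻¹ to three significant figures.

Working in km (1 km = 1000 m; β in km⁻¹ = β in m⁻¹ × 1000):
Athy: φ(z) = φ₀ e^(−βz) ⇒ φ₁/φ₂ = e^{β(z₂−z₁)} ⇒ β = ln(φ₁/φ₂)/(z₂−z₁)
β = ln(0.363/0.108) / (3.5 − 1) = ln(3.361) / 2.5 = 1.2123 / 2.5 = 0.4849 km⁻¹

0.000485 m⁻¹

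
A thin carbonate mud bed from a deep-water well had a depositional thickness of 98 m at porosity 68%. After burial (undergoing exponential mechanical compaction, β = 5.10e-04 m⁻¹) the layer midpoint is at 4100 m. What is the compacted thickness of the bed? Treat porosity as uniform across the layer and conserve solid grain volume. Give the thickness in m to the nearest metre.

34 m

Working in km (1 km = 1000 m; β in km⁻¹ = β in m⁻¹ × 1000):
Porosity at 4.1 km: φ = 0.68·exp(−0.51×4.1) = 0.0840
Solid-volume conservation: h(1−φ) = h₀(1−φ₀) ⇒ h = h₀·(1−φ₀)/(1−φ)
h = 0.098 × (1 − 0.68)/(1 − 0.0840) = 0.098 × 0.3494 = 0.0342 km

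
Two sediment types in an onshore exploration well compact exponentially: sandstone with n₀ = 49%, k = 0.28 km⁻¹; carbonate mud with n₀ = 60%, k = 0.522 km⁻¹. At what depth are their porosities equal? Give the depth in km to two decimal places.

0.84 km

Set n₀ₐ e^(−kₐz) = n₀ᵦ e^(−kᵦz) ⇒ ln(n₀ₐ/n₀ᵦ) = (kₐ − kᵦ)·z
z = ln(0.49/0.6) / (0.28 − 0.522) = -0.2025 / -0.242 = 0.837 km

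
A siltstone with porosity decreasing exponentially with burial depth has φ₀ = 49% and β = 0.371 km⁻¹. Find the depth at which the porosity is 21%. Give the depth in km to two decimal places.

2.28 km

Invert Athy's law: z = ln(φ₀/φ) / β
z = ln(0.49/0.21) / 0.371 = ln(2.333) / 0.371 = 0.8473 / 0.371 = 2.284 km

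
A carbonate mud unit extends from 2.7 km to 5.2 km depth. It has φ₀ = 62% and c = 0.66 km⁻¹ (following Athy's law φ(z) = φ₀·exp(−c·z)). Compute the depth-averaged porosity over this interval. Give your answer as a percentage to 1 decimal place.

⟨φ⟩ = (1/(z₂−z₁)) ∫ φ₀ e^(−cz) dz = φ₀·(e^(−c·z₁) − e^(−c·z₂)) / (c·(z₂−z₁))
e^(−0.66×2.7) = 0.1683; e^(−0.66×5.2) = 0.0323
⟨φ⟩ = 0.62 × (0.1683 − 0.0323) / (0.66 × 2.5) = 0.62 × 0.0824 = 0.0511

5.1%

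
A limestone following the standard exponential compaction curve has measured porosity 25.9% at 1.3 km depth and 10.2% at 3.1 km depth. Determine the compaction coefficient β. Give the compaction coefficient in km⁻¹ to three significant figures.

0.518 km⁻¹

Athy: n(z) = n₀ e^(−βz) ⇒ n₁/n₂ = e^{β(z₂−z₁)} ⇒ β = ln(n₁/n₂)/(z₂−z₁)
β = ln(0.259/0.102) / (3.1 − 1.3) = ln(2.539) / 1.8 = 0.9319 / 1.8 = 0.5177 km⁻¹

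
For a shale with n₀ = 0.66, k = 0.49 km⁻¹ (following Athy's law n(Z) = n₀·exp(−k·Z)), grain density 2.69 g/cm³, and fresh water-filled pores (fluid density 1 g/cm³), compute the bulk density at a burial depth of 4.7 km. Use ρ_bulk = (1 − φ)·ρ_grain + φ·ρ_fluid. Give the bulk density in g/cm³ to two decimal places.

Porosity at depth: n = 0.66·exp(−0.49×4.7) = 0.66×0.1000 = 0.0660
Bulk density: ρ_b = (1−n)ρ_g + n·ρ_f = 0.9340×2.69 + 0.0660×1
       = 2.513 + 0.066 = 2.579 g/cm³

2.58 g/cm³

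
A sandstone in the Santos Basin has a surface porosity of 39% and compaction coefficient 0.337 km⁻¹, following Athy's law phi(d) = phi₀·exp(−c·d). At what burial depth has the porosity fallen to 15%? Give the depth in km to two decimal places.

Invert Athy's law: d = ln(phi₀/phi) / c
d = ln(0.39/0.15) / 0.337 = ln(2.6) / 0.337 = 0.9555 / 0.337 = 2.835 km

2.84 km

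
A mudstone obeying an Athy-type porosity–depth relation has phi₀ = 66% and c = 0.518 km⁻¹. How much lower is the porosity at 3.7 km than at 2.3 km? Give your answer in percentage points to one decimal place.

phi(2.3) = 0.66·e^(−0.518×2.3) = 0.2005
phi(3.7) = 0.66·e^(−0.518×3.7) = 0.0971
Δphi = 0.2005 − 0.0971 = 0.1034

10.3 percentage points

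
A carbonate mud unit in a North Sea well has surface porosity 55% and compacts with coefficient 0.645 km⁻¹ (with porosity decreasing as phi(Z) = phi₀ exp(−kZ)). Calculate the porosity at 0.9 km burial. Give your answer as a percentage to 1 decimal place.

30.8%

phi = phi₀·exp(−k·Z) = 0.55 × exp(−0.645 × 0.9) = 0.55 × exp(−0.5805)
  = 0.55 × 0.5596 = 0.3078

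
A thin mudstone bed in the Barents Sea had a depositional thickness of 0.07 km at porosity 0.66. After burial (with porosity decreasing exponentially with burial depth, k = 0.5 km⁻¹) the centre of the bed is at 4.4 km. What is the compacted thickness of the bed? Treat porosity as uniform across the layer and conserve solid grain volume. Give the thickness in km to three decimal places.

Porosity at 4.4 km: n = 0.66·exp(−0.5×4.4) = 0.0731
Solid-volume conservation: h(1−n) = h₀(1−n₀) ⇒ h = h₀·(1−n₀)/(1−n)
h = 0.07 × (1 − 0.66)/(1 − 0.0731) = 0.07 × 0.3668 = 0.0257 km

0.026 km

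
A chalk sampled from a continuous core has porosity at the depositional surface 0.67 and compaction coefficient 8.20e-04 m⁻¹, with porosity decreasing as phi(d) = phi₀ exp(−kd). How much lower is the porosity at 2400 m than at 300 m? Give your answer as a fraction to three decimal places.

0.430

Working in km (1 km = 1000 m; k in km⁻¹ = k in m⁻¹ × 1000):
phi(0.3) = 0.67·e^(−0.82×0.3) = 0.5239
phi(2.4) = 0.67·e^(−0.82×2.4) = 0.0936
Δphi = 0.5239 − 0.0936 = 0.4303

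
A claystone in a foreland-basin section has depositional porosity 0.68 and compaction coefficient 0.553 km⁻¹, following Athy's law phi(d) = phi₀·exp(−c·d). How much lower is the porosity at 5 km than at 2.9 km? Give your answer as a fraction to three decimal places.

phi(2.9) = 0.68·e^(−0.553×2.9) = 0.1368
phi(5) = 0.68·e^(−0.553×5) = 0.0428
Δphi = 0.1368 − 0.0428 = 0.0940

0.094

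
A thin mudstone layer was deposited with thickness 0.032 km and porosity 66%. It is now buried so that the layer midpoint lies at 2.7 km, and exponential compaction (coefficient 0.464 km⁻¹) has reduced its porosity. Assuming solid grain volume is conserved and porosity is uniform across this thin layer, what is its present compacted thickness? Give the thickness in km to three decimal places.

Porosity at 2.7 km: n = 0.66·exp(−0.464×2.7) = 0.1886
Solid-volume conservation: h(1−n) = h₀(1−n₀) ⇒ h = h₀·(1−n₀)/(1−n)
h = 0.032 × (1 − 0.66)/(1 − 0.1886) = 0.032 × 0.4190 = 0.0134 km

0.013 km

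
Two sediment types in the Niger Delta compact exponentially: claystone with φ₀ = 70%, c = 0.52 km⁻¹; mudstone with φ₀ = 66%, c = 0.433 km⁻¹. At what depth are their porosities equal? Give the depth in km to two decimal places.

Set φ₀ₐ e^(−cₐz) = φ₀ᵦ e^(−cᵦz) ⇒ ln(φ₀ₐ/φ₀ᵦ) = (cₐ − cᵦ)·z
z = ln(0.7/0.66) / (0.52 − 0.433) = 0.0588 / 0.087 = 0.676 km

0.68 km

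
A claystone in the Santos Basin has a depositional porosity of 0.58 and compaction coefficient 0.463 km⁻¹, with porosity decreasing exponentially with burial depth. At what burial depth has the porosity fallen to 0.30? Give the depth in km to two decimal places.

1.42 km

Invert Athy's law: z = ln(phi₀/phi) / β
z = ln(0.58/0.3) / 0.463 = ln(1.933) / 0.463 = 0.6592 / 0.463 = 1.424 km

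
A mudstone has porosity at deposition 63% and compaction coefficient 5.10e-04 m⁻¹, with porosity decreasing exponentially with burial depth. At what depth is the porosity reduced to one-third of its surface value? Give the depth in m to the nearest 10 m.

2150 m

Working in km (1 km = 1000 m; c in km⁻¹ = c in m⁻¹ × 1000):
φ/φ₀ = 1/3 ⇒ exp(−c·Z) = 1/3 ⇒ Z = ln(3) / c
Z = 1.0986 / 0.51 = 2.154 km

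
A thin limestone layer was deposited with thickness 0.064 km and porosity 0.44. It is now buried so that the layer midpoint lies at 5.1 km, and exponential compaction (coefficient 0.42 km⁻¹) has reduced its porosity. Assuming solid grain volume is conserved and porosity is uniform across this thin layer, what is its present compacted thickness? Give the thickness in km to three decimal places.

Porosity at 5.1 km: φ = 0.44·exp(−0.42×5.1) = 0.0517
Solid-volume conservation: h(1−φ) = h₀(1−φ₀) ⇒ h = h₀·(1−φ₀)/(1−φ)
h = 0.064 × (1 − 0.44)/(1 − 0.0517) = 0.064 × 0.5905 = 0.0378 km

0.038 km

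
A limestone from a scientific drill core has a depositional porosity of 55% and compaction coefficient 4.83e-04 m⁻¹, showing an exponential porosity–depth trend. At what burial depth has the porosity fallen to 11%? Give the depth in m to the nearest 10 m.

Working in km (1 km = 1000 m; k in km⁻¹ = k in m⁻¹ × 1000):
Invert Athy's law: d = ln(phi₀/phi) / k
d = ln(0.55/0.11) / 0.483 = ln(5) / 0.483 = 1.6094 / 0.483 = 3.332 km

3330 m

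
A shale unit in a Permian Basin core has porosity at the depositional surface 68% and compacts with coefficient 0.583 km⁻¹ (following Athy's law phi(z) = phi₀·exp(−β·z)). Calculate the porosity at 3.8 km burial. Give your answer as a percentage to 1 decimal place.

7.4%

phi = phi₀·exp(−β·z) = 0.68 × exp(−0.583 × 3.8) = 0.68 × exp(−2.215)
  = 0.68 × 0.1091 = 0.0742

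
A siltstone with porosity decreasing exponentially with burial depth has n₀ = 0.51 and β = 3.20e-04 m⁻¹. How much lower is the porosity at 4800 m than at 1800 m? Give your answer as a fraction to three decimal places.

Working in km (1 km = 1000 m; β in km⁻¹ = β in m⁻¹ × 1000):
n(1.8) = 0.51·e^(−0.32×1.8) = 0.2867
n(4.8) = 0.51·e^(−0.32×4.8) = 0.1098
Δn = 0.2867 − 0.1098 = 0.1769

0.177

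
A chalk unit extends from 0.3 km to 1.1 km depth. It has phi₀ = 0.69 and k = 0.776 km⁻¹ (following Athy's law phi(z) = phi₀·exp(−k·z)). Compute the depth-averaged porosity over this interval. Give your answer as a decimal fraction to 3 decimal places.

0.407

⟨phi⟩ = (1/(z₂−z₁)) ∫ phi₀ e^(−kz) dz = phi₀·(e^(−k·z₁) − e^(−k·z₂)) / (k·(z₂−z₁))
e^(−0.776×0.3) = 0.7923; e^(−0.776×1.1) = 0.4259
⟨phi⟩ = 0.69 × (0.7923 − 0.4259) / (0.776 × 0.8) = 0.69 × 0.5903 = 0.4073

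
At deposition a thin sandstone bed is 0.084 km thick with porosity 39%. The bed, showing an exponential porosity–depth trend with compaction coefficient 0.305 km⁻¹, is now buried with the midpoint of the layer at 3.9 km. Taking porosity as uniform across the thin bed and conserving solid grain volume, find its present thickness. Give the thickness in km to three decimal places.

Porosity at 3.9 km: n = 0.39·exp(−0.305×3.9) = 0.1187
Solid-volume conservation: h(1−n) = h₀(1−n₀) ⇒ h = h₀·(1−n₀)/(1−n)
h = 0.084 × (1 − 0.39)/(1 − 0.1187) = 0.084 × 0.6922 = 0.0581 km

0.058 km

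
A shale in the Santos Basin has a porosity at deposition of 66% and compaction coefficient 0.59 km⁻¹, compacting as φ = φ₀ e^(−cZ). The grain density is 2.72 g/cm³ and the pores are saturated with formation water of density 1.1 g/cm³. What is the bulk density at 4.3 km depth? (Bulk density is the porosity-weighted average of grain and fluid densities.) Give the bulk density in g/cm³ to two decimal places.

2.64 g/cm³

Porosity at depth: φ = 0.66·exp(−0.59×4.3) = 0.66×0.0791 = 0.0522
Bulk density: ρ_b = (1−φ)ρ_g + φ·ρ_f = 0.9478×2.72 + 0.0522×1.1
       = 2.578 + 0.057 = 2.635 g/cm³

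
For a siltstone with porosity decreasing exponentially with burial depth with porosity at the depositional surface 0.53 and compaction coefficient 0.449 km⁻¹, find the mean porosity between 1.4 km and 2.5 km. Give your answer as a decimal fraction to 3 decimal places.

⟨phi⟩ = (1/(Z₂−Z₁)) ∫ phi₀ e^(−βZ) dZ = phi₀·(e^(−β·Z₁) − e^(−β·Z₂)) / (β·(Z₂−Z₁))
e^(−0.449×1.4) = 0.5333; e^(−0.449×2.5) = 0.3255
⟨phi⟩ = 0.53 × (0.5333 − 0.3255) / (0.449 × 1.1) = 0.53 × 0.4209 = 0.2231

0.223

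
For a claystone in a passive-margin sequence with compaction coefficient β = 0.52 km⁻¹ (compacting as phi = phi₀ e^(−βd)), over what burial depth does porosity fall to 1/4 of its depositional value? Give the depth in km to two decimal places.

2.67 km

phi/phi₀ = 1/4 ⇒ exp(−β·d) = 1/4 ⇒ d = ln(4) / β
d = 1.3863 / 0.52 = 2.666 km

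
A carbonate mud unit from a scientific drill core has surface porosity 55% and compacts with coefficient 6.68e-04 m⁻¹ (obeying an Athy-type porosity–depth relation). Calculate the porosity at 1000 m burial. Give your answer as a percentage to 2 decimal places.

Working in km (1 km = 1000 m; β in km⁻¹ = β in m⁻¹ × 1000):
phi = phi₀·exp(−β·Z) = 0.55 × exp(−0.668 × 1) = 0.55 × exp(−0.668)
  = 0.55 × 0.5127 = 0.2820

28.20%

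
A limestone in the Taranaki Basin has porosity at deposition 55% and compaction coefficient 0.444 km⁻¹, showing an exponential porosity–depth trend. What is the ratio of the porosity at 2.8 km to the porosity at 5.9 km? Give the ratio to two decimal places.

n(z₁)/n(z₂) = e^(−k·z₁)/e^(−k·z₂) = e^{k(z₂−z₁)}
= exp(0.444 × 3.1) = exp(1.376) = 3.9606

3.96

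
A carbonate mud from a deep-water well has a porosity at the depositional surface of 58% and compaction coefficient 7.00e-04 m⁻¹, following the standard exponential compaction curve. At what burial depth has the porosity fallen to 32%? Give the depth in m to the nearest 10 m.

850 m

Working in km (1 km = 1000 m; c in km⁻¹ = c in m⁻¹ × 1000):
Invert Athy's law: Z = ln(n₀/n) / c
Z = ln(0.58/0.32) / 0.7 = ln(1.812) / 0.7 = 0.5947 / 0.7 = 0.850 km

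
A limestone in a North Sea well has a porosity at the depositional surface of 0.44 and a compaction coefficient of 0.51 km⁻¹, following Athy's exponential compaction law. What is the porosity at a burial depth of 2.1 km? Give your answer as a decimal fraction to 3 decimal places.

0.151

n = n₀·exp(−k·z) = 0.44 × exp(−0.51 × 2.1) = 0.44 × exp(−1.071)
  = 0.44 × 0.3427 = 0.1508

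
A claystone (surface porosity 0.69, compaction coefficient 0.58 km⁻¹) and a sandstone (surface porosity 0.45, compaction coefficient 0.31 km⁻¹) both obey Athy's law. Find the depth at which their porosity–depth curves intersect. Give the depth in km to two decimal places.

1.58 km

Set n₀ₐ e^(−kₐd) = n₀ᵦ e^(−kᵦd) ⇒ ln(n₀ₐ/n₀ᵦ) = (kₐ − kᵦ)·d
d = ln(0.69/0.45) / (0.58 − 0.31) = 0.4274 / 0.27 = 1.583 km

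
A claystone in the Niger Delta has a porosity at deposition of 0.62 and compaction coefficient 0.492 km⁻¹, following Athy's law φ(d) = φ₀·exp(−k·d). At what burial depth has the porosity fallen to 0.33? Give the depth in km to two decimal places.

Invert Athy's law: d = ln(φ₀/φ) / k
d = ln(0.62/0.33) / 0.492 = ln(1.879) / 0.492 = 0.6306 / 0.492 = 1.282 km

1.28 km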